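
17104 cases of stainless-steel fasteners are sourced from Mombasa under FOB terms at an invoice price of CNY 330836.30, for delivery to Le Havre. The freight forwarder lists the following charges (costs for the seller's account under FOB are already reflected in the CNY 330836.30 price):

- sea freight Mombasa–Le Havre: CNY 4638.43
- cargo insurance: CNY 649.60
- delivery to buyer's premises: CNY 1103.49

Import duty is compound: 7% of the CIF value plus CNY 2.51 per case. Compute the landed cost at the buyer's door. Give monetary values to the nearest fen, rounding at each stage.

FOB: the seller bears costs until goods are on board at the origin port; the buyer bears freight, insurance and all costs thereafter.
CIF value = FOB price + freight + insurance = 330836.30 + 4638.43 + 649.60 = 336124.33
Ad valorem component: 336124.33 × 7% = 23528.70
Specific component: 17104 × 2.51 = 42931.04
Import duty = 23528.70 + 42931.04 = 66459.74
Buyer bears: freight 4638.43 + insurance 649.60 + delivery 1103.49 + duty 66459.74 = 72851.26
Landed cost = invoice 330836.30 + 72851.26 = 403687.56

Total landed cost: CNY 403687.56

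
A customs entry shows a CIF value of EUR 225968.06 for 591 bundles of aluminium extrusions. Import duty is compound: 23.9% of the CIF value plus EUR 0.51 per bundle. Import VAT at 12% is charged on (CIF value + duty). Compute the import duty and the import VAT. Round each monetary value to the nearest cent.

Import duty: EUR 54307.78; import VAT: EUR 33633.10

Ad valorem component: 225968.06 × 23.9% = 54006.37
Specific component: 591 × 0.51 = 301.41
Import duty = 54006.37 + 301.41 = 54307.78
VAT base = CIF + duty = 225968.06 + 54307.78 = 280275.84
Import VAT = 280275.84 × 12% = 33633.10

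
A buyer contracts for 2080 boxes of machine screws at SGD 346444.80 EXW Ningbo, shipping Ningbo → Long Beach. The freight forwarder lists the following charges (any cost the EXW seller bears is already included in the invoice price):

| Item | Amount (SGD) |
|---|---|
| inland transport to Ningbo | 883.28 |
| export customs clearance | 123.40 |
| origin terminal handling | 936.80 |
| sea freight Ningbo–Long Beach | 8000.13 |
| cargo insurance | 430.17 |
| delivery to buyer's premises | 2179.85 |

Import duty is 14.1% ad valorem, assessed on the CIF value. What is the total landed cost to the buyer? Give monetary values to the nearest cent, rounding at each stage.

Total landed cost: SGD 409309.85

EXW: the seller makes goods available at their premises; the buyer bears all onward costs.
CIF value = EXW price + inland to port + export clearance + origin terminal + freight + insurance = 346444.80 + 883.28 + 123.40 + 936.80 + 8000.13 + 430.17 = 356818.58
Import duty = 356818.58 × 14.1% = 50311.42
Buyer bears: inland to port 883.28 + export clearance 123.40 + origin terminal 936.80 + freight 8000.13 + insurance 430.17 + delivery 2179.85 + duty 50311.42 = 62865.05
Landed cost = invoice 346444.80 + 62865.05 = 409309.85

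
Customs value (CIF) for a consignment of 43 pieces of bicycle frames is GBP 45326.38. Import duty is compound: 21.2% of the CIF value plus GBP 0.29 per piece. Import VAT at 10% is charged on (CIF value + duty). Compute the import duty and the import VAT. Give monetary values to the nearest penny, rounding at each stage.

Import duty: GBP 9621.66; import VAT: GBP 5494.80

Ad valorem component: 45326.38 × 21.2% = 9609.19
Specific component: 43 × 0.29 = 12.47
Import duty = 9609.19 + 12.47 = 9621.66
VAT base = CIF + duty = 45326.38 + 9621.66 = 54948.04
Import VAT = 54948.04 × 10% = 5494.80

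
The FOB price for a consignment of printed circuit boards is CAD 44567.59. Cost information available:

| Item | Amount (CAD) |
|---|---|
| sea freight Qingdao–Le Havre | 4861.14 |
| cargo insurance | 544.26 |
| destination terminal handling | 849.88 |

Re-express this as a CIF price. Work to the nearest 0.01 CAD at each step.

CIF price: CAD 49972.99

Not relevant to the conversion: destination terminal — on the buyer under both terms; not part of either seller's price.
From FOB to CIF, the seller additionally bears: freight, insurance.
CIF price = 44567.59 + 4861.14 + 544.26 = 49972.99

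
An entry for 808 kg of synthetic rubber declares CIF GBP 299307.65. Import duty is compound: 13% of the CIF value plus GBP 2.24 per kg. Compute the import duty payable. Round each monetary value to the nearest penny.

Ad valorem component: 299307.65 × 13% = 38909.99
Specific component: 808 × 2.24 = 1809.92
Import duty = 38909.99 + 1809.92 = 40719.91

Import duty: GBP 40719.91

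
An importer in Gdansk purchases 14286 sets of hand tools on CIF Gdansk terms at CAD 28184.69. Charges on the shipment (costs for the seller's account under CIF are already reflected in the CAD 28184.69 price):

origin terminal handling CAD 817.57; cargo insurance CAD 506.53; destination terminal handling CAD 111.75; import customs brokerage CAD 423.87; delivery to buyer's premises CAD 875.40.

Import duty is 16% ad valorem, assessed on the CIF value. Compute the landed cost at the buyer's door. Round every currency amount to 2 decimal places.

CIF: the seller pays costs through ocean freight and marine insurance to the destination port.
Already in the invoice (seller's account under CIF): origin terminal, insurance — exclude.
The CIF price already equals the CIF value: 28184.69
Import duty = 28184.69 × 16% = 4509.55
Buyer bears: destination terminal 111.75 + brokerage 423.87 + delivery 875.40 + duty 4509.55 = 5920.57
Landed cost = invoice 28184.69 + 5920.57 = 34105.26

Total landed cost: CAD 34105.26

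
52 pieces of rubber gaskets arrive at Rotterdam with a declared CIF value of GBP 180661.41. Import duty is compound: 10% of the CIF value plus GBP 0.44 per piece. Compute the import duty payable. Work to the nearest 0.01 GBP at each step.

Ad valorem component: 180661.41 × 10% = 18066.14
Specific component: 52 × 0.44 = 22.88
Import duty = 18066.14 + 22.88 = 18089.02

Import duty: GBP 18089.02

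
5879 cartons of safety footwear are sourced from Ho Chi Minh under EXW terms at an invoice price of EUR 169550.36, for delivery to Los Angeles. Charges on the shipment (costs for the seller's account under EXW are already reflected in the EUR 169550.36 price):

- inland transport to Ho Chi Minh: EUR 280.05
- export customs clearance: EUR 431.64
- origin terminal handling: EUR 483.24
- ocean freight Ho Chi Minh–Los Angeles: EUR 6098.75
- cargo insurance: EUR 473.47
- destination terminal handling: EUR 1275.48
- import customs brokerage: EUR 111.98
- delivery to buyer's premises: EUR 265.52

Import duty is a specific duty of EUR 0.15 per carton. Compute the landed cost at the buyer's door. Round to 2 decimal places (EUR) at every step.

EXW: the seller makes goods available at their premises; the buyer bears all onward costs.
CIF value = EXW price + inland to port + export clearance + origin terminal + freight + insurance = 169550.36 + 280.05 + 431.64 + 483.24 + 6098.75 + 473.47 = 177317.51
Import duty = 5879 × 0.15 = 881.85
Buyer bears: inland to port 280.05 + export clearance 431.64 + origin terminal 483.24 + freight 6098.75 + insurance 473.47 + destination terminal 1275.48 + brokerage 111.98 + delivery 265.52 + duty 881.85 = 10301.98
Landed cost = invoice 169550.36 + 10301.98 = 179852.34

Total landed cost: EUR 179852.34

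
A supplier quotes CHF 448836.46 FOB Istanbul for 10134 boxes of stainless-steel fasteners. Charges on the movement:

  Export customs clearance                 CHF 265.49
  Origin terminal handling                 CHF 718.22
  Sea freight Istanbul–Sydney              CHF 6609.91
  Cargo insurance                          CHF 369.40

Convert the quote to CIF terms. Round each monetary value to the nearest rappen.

Not relevant to the conversion: export clearance, origin terminal — on the seller under both FOB and CIF; already in the FOB price and stays in the CIF price.
From FOB to CIF, the seller additionally bears: freight, insurance.
CIF price = 448836.46 + 6609.91 + 369.40 = 455815.77

CIF price: CHF 455815.77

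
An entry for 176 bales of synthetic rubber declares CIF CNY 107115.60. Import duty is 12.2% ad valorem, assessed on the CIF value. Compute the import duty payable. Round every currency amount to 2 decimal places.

Import duty: CNY 13068.10

Import duty = 107115.60 × 12.2% = 13068.10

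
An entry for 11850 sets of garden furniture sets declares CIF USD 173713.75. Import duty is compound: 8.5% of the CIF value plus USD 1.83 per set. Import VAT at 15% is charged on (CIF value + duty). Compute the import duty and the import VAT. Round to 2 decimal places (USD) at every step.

Ad valorem component: 173713.75 × 8.5% = 14765.67
Specific component: 11850 × 1.83 = 21685.50
Import duty = 14765.67 + 21685.50 = 36451.17
VAT base = CIF + duty = 173713.75 + 36451.17 = 210164.92
Import VAT = 210164.92 × 15% = 31524.74

Import duty: USD 36451.17; import VAT: USD 31524.74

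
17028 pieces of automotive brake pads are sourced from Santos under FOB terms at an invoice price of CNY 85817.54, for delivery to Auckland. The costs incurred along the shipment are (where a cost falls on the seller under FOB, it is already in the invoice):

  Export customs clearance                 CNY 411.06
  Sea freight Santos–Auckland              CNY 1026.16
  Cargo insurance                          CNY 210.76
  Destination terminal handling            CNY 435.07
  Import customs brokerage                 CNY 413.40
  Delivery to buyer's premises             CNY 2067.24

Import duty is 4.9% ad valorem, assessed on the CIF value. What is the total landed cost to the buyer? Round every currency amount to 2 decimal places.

Total landed cost: CNY 94235.84

FOB: the seller bears costs until goods are on board at the origin port; the buyer bears freight, insurance and all costs thereafter.
Already in the invoice (seller's account under FOB): export clearance — exclude.
CIF value = FOB price + freight + insurance = 85817.54 + 1026.16 + 210.76 = 87054.46
Import duty = 87054.46 × 4.9% = 4265.67
Buyer bears: freight 1026.16 + insurance 210.76 + destination terminal 435.07 + brokerage 413.40 + delivery 2067.24 + duty 4265.67 = 8418.30
Landed cost = invoice 85817.54 + 8418.30 = 94235.84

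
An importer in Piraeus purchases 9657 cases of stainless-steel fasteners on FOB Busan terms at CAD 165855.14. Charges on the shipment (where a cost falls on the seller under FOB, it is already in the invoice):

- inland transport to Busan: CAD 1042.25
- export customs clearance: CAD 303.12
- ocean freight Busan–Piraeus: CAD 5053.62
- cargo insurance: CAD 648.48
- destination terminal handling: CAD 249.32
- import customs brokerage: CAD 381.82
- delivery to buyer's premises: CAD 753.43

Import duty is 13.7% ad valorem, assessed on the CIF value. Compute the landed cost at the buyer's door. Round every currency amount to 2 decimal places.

Total landed cost: CAD 196445.15

FOB: the seller bears costs until goods are on board at the origin port; the buyer bears freight, insurance and all costs thereafter.
Already in the invoice (seller's account under FOB): inland to port, export clearance — exclude.
CIF value = FOB price + freight + insurance = 165855.14 + 5053.62 + 648.48 = 171557.24
Import duty = 171557.24 × 13.7% = 23503.34
Buyer bears: freight 5053.62 + insurance 648.48 + destination terminal 249.32 + brokerage 381.82 + delivery 753.43 + duty 23503.34 = 30590.01
Landed cost = invoice 165855.14 + 30590.01 = 196445.15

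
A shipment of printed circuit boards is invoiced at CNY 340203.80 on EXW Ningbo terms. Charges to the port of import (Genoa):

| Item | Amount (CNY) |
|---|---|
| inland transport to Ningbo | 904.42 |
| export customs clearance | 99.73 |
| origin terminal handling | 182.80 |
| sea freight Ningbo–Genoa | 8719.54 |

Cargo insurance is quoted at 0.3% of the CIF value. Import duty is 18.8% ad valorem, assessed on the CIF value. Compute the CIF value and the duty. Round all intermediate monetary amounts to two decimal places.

Let C be the CIF value. C = EXW price + pre-shipment costs + freight + 0.3% × C
C − 0.3% × C = 340203.80 + 904.42 + 99.73 + 182.80 + 8719.54
0.997 × C = 350110.29
C = 350110.29 / 0.997 = 351163.78
Insurance premium = 0.3% × 351163.78 = 1053.49
Import duty = 351163.78 × 18.8% = 66018.79

CIF value: CNY 351163.78; import duty: CNY 66018.79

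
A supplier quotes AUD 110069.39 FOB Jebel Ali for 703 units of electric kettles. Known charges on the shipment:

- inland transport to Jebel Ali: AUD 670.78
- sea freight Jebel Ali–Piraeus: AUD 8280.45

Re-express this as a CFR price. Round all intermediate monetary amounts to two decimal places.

CFR price: AUD 118349.84

Not relevant to the conversion: inland to port — on the seller under both FOB and CFR; already in the FOB price and stays in the CFR price.
From FOB to CFR, the seller additionally bears: freight.
CFR price = 110069.39 + 8280.45 = 118349.84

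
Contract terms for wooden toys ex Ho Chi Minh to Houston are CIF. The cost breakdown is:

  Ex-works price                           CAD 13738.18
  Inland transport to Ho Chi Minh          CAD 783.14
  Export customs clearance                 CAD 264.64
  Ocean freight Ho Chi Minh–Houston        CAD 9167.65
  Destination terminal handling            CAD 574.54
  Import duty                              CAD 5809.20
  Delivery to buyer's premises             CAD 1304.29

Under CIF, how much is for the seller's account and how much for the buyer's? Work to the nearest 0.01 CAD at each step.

Seller: CAD 23953.61; buyer: CAD 7688.03

CIF: the seller pays costs through ocean freight and marine insurance to the destination port.
Seller's account: goods 13738.18 + inland to port 783.14 + export clearance 264.64 + freight 9167.65 = 23953.61
Buyer's account: destination terminal 574.54 + duty 5809.20 + delivery 1304.29 = 7688.03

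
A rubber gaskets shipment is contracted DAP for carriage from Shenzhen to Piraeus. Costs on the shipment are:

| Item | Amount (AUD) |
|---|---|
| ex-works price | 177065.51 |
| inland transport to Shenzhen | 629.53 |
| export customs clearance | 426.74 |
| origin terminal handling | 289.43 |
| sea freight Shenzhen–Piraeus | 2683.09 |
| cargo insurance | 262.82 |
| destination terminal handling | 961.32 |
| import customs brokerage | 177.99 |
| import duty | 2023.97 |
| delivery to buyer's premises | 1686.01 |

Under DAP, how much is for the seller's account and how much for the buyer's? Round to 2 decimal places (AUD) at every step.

Seller: AUD 184004.45; buyer: AUD 2201.96

DAP: the seller bears all costs to the named destination except import duty and clearance.
Seller's account: goods 177065.51 + inland to port 629.53 + export clearance 426.74 + origin terminal 289.43 + freight 2683.09 + insurance 262.82 + destination terminal 961.32 + delivery 1686.01 = 184004.45
Buyer's account: brokerage 177.99 + duty 2023.97 = 2201.96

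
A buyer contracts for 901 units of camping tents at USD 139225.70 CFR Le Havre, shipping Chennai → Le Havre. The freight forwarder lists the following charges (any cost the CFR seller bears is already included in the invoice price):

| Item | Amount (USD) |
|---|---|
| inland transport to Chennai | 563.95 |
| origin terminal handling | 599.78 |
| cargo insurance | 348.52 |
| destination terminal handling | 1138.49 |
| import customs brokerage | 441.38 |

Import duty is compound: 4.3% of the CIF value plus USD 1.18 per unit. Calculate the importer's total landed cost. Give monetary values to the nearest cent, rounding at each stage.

CFR: the seller pays costs through ocean freight to the destination port, but not insurance.
Already in the invoice (seller's account under CFR): inland to port, origin terminal — exclude.
CIF value = CFR price + insurance = 139225.70 + 348.52 = 139574.22
Ad valorem component: 139574.22 × 4.3% = 6001.69
Specific component: 901 × 1.18 = 1063.18
Import duty = 6001.69 + 1063.18 = 7064.87
Buyer bears: insurance 348.52 + destination terminal 1138.49 + brokerage 441.38 + duty 7064.87 = 8993.26
Landed cost = invoice 139225.70 + 8993.26 = 148218.96

Total landed cost: USD 148218.96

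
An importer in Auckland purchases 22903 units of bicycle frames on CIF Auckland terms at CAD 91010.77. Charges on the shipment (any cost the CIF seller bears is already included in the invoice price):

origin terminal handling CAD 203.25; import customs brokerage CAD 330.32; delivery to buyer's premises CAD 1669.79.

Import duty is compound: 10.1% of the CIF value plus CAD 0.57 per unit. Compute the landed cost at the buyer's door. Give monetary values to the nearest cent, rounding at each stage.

CIF: the seller pays costs through ocean freight and marine insurance to the destination port.
Already in the invoice (seller's account under CIF): origin terminal — exclude.
The CIF price already equals the CIF value: 91010.77
Ad valorem component: 91010.77 × 10.1% = 9192.09
Specific component: 22903 × 0.57 = 13054.71
Import duty = 9192.09 + 13054.71 = 22246.80
Buyer bears: brokerage 330.32 + delivery 1669.79 + duty 22246.80 = 24246.91
Landed cost = invoice 91010.77 + 24246.91 = 115257.68

Total landed cost: CAD 115257.68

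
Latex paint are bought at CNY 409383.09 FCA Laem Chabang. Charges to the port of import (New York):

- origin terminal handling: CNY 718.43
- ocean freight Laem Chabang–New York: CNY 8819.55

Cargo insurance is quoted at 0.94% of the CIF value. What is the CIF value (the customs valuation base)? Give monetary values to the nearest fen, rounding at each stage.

Let C be the CIF value. C = FCA price + pre-shipment costs + freight + 0.94% × C
C − 0.94% × C = 409383.09 + 718.43 + 8819.55
0.9906 × C = 418921.07
C = 418921.07 / 0.9906 = 422896.30
Insurance premium = 0.94% × 422896.30 = 3975.23

CIF value: CNY 422896.30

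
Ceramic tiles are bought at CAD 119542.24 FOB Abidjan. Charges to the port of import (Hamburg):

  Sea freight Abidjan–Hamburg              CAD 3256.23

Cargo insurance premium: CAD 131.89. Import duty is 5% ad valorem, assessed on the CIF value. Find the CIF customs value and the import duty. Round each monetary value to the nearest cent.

CIF = FOB price + freight + insurance
CIF = 119542.24 + 3256.23 + 131.89 = 122930.36
Import duty = 122930.36 × 5% = 6146.52

CIF value: CAD 122930.36; import duty: CAD 6146.52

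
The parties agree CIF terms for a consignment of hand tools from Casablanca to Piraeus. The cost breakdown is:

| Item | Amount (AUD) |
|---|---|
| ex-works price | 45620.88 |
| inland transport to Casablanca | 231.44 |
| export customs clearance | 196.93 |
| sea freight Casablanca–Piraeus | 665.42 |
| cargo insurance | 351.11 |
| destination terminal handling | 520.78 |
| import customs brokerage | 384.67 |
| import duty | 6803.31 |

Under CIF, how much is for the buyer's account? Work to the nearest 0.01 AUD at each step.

CIF: the seller pays costs through ocean freight and marine insurance to the destination port.
Seller's account: goods 45620.88 + inland to port 231.44 + export clearance 196.93 + freight 665.42 + insurance 351.11 = 47065.78
Buyer's account: destination terminal 520.78 + brokerage 384.67 + duty 6803.31 = 7708.76

Buyer's account: AUD 7708.76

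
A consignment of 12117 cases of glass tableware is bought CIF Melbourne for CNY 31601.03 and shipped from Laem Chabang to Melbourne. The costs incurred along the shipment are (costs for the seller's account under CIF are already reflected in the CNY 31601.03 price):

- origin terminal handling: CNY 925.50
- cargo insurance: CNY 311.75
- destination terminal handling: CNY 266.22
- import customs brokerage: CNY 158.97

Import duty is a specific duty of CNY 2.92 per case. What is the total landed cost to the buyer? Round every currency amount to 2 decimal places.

CIF: the seller pays costs through ocean freight and marine insurance to the destination port.
Already in the invoice (seller's account under CIF): origin terminal, insurance — exclude.
The CIF price already equals the CIF value: 31601.03
Import duty = 12117 × 2.92 = 35381.64
Buyer bears: destination terminal 266.22 + brokerage 158.97 + duty 35381.64 = 35806.83
Landed cost = invoice 31601.03 + 35806.83 = 67407.86

Total landed cost: CNY 67407.86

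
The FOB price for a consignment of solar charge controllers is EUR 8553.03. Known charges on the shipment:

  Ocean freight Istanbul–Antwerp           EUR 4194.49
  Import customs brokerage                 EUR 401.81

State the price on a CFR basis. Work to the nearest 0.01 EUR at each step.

Not relevant to the conversion: brokerage — on the buyer under both terms; not part of either seller's price.
From FOB to CFR, the seller additionally bears: freight.
CFR price = 8553.03 + 4194.49 = 12747.52

CFR price: EUR 12747.52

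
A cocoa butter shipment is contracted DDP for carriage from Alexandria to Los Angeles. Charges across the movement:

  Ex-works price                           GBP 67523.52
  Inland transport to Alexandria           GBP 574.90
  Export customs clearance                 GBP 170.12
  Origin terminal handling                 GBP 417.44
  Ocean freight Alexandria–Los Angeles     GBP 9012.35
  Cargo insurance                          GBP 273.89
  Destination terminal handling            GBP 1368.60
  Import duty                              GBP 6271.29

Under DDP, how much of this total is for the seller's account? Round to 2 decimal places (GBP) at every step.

Seller's account: GBP 85612.11

DDP: the seller bears all costs including import duty.
Seller's account: goods 67523.52 + inland to port 574.90 + export clearance 170.12 + origin terminal 417.44 + freight 9012.35 + insurance 273.89 + destination terminal 1368.60 + duty 6271.29 = 85612.11
Buyer's account: 0.00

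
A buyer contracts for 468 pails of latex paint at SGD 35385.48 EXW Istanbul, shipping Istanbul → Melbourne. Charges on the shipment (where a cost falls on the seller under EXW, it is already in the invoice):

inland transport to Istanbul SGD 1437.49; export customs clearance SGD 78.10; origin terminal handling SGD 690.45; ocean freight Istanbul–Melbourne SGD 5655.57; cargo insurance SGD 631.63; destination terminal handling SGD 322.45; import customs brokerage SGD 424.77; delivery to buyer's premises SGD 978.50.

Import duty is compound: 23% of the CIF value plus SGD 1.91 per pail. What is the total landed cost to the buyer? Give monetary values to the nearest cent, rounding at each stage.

Total landed cost: SGD 56590.43

EXW: the seller makes goods available at their premises; the buyer bears all onward costs.
CIF value = EXW price + inland to port + export clearance + origin terminal + freight + insurance = 35385.48 + 1437.49 + 78.10 + 690.45 + 5655.57 + 631.63 = 43878.72
Ad valorem component: 43878.72 × 23% = 10092.11
Specific component: 468 × 1.91 = 893.88
Import duty = 10092.11 + 893.88 = 10985.99
Buyer bears: inland to port 1437.49 + export clearance 78.10 + origin terminal 690.45 + freight 5655.57 + insurance 631.63 + destination terminal 322.45 + brokerage 424.77 + delivery 978.50 + duty 10985.99 = 21204.95
Landed cost = invoice 35385.48 + 21204.95 = 56590.43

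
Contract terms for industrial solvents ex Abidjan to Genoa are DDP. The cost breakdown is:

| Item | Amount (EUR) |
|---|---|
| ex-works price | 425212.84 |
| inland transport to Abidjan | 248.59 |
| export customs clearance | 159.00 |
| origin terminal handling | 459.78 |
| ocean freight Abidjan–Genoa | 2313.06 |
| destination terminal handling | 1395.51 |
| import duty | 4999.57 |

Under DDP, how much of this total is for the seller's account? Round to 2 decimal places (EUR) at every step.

Seller's account: EUR 434788.35

DDP: the seller bears all costs including import duty.
Seller's account: goods 425212.84 + inland to port 248.59 + export clearance 159.00 + origin terminal 459.78 + freight 2313.06 + destination terminal 1395.51 + duty 4999.57 = 434788.35
Buyer's account: 0.00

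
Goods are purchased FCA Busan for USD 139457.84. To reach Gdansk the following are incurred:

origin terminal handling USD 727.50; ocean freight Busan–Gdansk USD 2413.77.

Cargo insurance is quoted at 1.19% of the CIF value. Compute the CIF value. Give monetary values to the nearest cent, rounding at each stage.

CIF value: USD 144316.48

Let C be the CIF value. C = FCA price + pre-shipment costs + freight + 1.19% × C
C − 1.19% × C = 139457.84 + 727.50 + 2413.77
0.9881 × C = 142599.11
C = 142599.11 / 0.9881 = 144316.48
Insurance premium = 1.19% × 144316.48 = 1717.37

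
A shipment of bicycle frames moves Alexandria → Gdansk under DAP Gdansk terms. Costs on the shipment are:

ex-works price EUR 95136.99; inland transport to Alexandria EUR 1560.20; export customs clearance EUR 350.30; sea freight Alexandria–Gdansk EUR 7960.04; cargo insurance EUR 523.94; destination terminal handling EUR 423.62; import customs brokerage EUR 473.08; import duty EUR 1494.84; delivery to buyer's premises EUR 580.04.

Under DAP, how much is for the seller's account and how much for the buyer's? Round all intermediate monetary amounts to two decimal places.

DAP: the seller bears all costs to the named destination except import duty and clearance.
Seller's account: goods 95136.99 + inland to port 1560.20 + export clearance 350.30 + freight 7960.04 + insurance 523.94 + destination terminal 423.62 + delivery 580.04 = 106535.13
Buyer's account: brokerage 473.08 + duty 1494.84 = 1967.92

Seller: EUR 106535.13; buyer: EUR 1967.92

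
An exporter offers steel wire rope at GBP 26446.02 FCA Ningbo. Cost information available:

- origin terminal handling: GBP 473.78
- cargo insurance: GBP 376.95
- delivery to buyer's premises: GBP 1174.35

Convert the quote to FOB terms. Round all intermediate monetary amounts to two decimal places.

Not relevant to the conversion: delivery, insurance — on the buyer under both terms; not part of either seller's price.
From FCA to FOB, the seller additionally bears: origin terminal.
FOB price = 26446.02 + 473.78 = 26919.80

FOB price: GBP 26919.80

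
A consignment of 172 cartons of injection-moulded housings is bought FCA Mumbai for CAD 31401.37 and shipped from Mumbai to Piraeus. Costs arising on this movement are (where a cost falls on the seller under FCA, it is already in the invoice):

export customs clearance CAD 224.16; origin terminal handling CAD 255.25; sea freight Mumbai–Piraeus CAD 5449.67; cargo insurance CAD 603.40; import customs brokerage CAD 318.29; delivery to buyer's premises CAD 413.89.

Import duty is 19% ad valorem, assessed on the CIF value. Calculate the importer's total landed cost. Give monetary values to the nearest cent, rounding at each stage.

Total landed cost: CAD 45606.71

FCA: the seller delivers export-cleared goods to the carrier; the buyer bears costs from that point.
Already in the invoice (seller's account under FCA): export clearance — exclude.
CIF value = FCA price + origin terminal + freight + insurance = 31401.37 + 255.25 + 5449.67 + 603.40 = 37709.69
Import duty = 37709.69 × 19% = 7164.84
Buyer bears: origin terminal 255.25 + freight 5449.67 + insurance 603.40 + brokerage 318.29 + delivery 413.89 + duty 7164.84 = 14205.34
Landed cost = invoice 31401.37 + 14205.34 = 45606.71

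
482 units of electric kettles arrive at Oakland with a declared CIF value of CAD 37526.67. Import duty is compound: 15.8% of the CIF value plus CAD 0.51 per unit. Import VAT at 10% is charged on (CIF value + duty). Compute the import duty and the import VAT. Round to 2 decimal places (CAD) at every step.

Ad valorem component: 37526.67 × 15.8% = 5929.21
Specific component: 482 × 0.51 = 245.82
Import duty = 5929.21 + 245.82 = 6175.03
VAT base = CIF + duty = 37526.67 + 6175.03 = 43701.70
Import VAT = 43701.70 × 10% = 4370.17

Import duty: CAD 6175.03; import VAT: CAD 4370.17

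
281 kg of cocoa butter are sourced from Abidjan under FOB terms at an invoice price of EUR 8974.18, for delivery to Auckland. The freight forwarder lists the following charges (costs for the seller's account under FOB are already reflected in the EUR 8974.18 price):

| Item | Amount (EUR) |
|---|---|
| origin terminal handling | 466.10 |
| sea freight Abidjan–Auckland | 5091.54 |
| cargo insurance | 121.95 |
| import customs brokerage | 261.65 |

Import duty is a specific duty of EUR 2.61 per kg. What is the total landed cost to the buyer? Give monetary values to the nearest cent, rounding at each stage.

FOB: the seller bears costs until goods are on board at the origin port; the buyer bears freight, insurance and all costs thereafter.
Already in the invoice (seller's account under FOB): origin terminal — exclude.
CIF value = FOB price + freight + insurance = 8974.18 + 5091.54 + 121.95 = 14187.67
Import duty = 281 × 2.61 = 733.41
Buyer bears: freight 5091.54 + insurance 121.95 + brokerage 261.65 + duty 733.41 = 6208.55
Landed cost = invoice 8974.18 + 6208.55 = 15182.73

Total landed cost: EUR 15182.73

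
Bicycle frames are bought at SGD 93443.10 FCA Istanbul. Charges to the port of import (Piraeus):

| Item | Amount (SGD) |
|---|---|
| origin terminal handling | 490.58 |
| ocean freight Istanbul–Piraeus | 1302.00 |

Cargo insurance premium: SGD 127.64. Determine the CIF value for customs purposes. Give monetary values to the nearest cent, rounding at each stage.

CIF value: SGD 95363.32

CIF = FCA price + pre-shipment costs + freight + insurance
CIF = 93443.10 + 490.58 + 1302.00 + 127.64 = 95363.32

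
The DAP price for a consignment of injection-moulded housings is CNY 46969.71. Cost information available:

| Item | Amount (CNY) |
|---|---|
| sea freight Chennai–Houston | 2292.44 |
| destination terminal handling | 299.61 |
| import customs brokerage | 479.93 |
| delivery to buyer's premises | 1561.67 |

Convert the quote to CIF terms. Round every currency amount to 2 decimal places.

Not relevant to the conversion: freight — on the seller under both DAP and CIF; already in the DAP price and stays in the CIF price. brokerage — on the buyer under both terms; not part of either seller's price.
From DAP to CIF, the seller no longer bears: destination terminal, delivery.
CIF price = 46969.71 − 299.61 − 1561.67 = 45108.43

CIF price: CNY 45108.43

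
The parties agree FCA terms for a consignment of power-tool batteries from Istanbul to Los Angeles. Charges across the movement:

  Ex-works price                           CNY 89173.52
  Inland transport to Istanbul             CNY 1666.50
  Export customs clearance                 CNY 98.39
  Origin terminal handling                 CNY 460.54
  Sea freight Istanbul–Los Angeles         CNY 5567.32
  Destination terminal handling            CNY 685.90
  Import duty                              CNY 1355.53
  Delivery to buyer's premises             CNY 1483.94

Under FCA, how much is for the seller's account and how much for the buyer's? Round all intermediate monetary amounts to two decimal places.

FCA: the seller delivers export-cleared goods to the carrier; the buyer bears costs from that point.
Seller's account: goods 89173.52 + inland to port 1666.50 + export clearance 98.39 = 90938.41
Buyer's account: origin terminal 460.54 + freight 5567.32 + destination terminal 685.90 + duty 1355.53 + delivery 1483.94 = 9553.23

Seller: CNY 90938.41; buyer: CNY 9553.23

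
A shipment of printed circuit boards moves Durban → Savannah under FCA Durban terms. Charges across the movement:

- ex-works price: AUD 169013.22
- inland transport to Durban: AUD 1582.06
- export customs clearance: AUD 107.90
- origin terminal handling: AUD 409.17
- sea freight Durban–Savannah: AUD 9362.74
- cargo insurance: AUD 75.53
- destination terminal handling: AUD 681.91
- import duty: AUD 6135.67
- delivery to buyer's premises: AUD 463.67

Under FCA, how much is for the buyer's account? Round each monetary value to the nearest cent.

Buyer's account: AUD 17128.69

FCA: the seller delivers export-cleared goods to the carrier; the buyer bears costs from that point.
Seller's account: goods 169013.22 + inland to port 1582.06 + export clearance 107.90 = 170703.18
Buyer's account: origin terminal 409.17 + freight 9362.74 + insurance 75.53 + destination terminal 681.91 + duty 6135.67 + delivery 463.67 = 17128.69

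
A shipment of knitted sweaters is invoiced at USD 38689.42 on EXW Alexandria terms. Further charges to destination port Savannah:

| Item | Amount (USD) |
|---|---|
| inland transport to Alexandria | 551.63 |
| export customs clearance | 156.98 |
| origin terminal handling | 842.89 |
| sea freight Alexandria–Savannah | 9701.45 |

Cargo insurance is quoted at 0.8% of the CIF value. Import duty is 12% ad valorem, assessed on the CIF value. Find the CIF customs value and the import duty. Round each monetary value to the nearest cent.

CIF value: USD 50345.13; import duty: USD 6041.42

Let C be the CIF value. C = EXW price + pre-shipment costs + freight + 0.8% × C
C − 0.8% × C = 38689.42 + 551.63 + 156.98 + 842.89 + 9701.45
0.992 × C = 49942.37
C = 49942.37 / 0.992 = 50345.13
Insurance premium = 0.8% × 50345.13 = 402.76
Import duty = 50345.13 × 12% = 6041.42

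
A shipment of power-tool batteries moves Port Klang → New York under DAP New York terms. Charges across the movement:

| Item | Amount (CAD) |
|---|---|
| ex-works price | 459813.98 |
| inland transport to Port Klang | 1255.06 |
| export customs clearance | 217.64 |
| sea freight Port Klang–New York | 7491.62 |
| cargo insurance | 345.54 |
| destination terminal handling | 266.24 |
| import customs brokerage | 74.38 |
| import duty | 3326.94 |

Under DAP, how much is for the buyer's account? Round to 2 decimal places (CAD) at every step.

DAP: the seller bears all costs to the named destination except import duty and clearance.
Seller's account: goods 459813.98 + inland to port 1255.06 + export clearance 217.64 + freight 7491.62 + insurance 345.54 + destination terminal 266.24 = 469390.08
Buyer's account: brokerage 74.38 + duty 3326.94 = 3401.32

Buyer's account: CAD 3401.32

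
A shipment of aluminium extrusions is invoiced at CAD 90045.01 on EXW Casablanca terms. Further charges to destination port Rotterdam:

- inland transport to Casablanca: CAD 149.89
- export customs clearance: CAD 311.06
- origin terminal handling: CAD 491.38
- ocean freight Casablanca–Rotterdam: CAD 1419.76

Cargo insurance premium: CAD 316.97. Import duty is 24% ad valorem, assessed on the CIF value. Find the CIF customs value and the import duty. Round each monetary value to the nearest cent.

CIF value: CAD 92734.07; import duty: CAD 22256.18

CIF = EXW price + pre-shipment costs + freight + insurance
CIF = 90045.01 + 149.89 + 311.06 + 491.38 + 1419.76 + 316.97 = 92734.07
Import duty = 92734.07 × 24% = 22256.18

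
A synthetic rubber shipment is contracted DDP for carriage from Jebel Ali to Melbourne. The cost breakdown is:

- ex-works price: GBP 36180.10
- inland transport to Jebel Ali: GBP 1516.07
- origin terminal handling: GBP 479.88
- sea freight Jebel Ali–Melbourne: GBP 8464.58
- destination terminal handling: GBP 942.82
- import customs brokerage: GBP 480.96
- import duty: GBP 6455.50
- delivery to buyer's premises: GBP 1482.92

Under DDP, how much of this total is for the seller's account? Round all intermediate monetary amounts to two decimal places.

Seller's account: GBP 56002.83

DDP: the seller bears all costs including import duty.
Seller's account: goods 36180.10 + inland to port 1516.07 + origin terminal 479.88 + freight 8464.58 + destination terminal 942.82 + brokerage 480.96 + duty 6455.50 + delivery 1482.92 = 56002.83
Buyer's account: 0.00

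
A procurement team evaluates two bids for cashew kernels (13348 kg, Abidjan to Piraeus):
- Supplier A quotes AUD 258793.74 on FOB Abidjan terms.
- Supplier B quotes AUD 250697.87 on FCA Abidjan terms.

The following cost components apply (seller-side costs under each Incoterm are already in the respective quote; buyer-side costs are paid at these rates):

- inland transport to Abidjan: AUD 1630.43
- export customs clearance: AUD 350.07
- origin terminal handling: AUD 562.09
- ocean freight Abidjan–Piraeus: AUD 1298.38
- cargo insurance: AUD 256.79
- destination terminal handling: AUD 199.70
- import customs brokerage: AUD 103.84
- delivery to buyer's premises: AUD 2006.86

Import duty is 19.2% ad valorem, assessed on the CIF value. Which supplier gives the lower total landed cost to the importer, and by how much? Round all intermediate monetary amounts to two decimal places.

Supplier B is cheaper by AUD 8980.27

Supplier A (FOB):
CIF value = FOB price + freight + insurance = 258793.74 + 1298.38 + 256.79 = 260348.91
Import duty = 260348.91 × 19.2% = 49986.99
Buyer bears (A): 1298.38 + 256.79 + 199.70 + 103.84 + 2006.86 = 3865.57
Landed cost (A) = invoice 258793.74 + 3865.57 + duty 49986.99 = 312646.30
Supplier B (FCA):
CIF value = FCA price + origin terminal + freight + insurance = 250697.87 + 562.09 + 1298.38 + 256.79 = 252815.13
Import duty = 252815.13 × 19.2% = 48540.50
Buyer bears (B): 562.09 + 1298.38 + 256.79 + 199.70 + 103.84 + 2006.86 = 4427.66
Landed cost (B) = invoice 250697.87 + 4427.66 + duty 48540.50 = 303666.03
Difference = |312646.30 − 303666.03| = 8980.27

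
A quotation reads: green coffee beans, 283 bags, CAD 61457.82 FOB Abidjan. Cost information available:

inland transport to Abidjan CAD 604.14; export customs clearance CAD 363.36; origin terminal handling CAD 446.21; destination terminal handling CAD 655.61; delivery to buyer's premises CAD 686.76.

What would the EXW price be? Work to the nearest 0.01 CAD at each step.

EXW price: CAD 60044.11

Not relevant to the conversion: destination terminal, delivery — on the buyer under both terms; not part of either seller's price.
From FOB to EXW, the seller no longer bears: inland to port, export clearance, origin terminal.
EXW price = 61457.82 − 604.14 − 363.36 − 446.21 = 60044.11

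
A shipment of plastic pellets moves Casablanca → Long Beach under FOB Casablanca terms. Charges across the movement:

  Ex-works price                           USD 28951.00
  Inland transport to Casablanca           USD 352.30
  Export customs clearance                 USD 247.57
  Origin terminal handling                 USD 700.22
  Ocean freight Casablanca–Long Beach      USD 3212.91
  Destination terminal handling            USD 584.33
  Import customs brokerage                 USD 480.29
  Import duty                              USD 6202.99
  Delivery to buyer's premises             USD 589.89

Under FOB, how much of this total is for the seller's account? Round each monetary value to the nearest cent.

FOB: the seller bears costs until goods are on board at the origin port; the buyer bears freight, insurance and all costs thereafter.
Seller's account: goods 28951.00 + inland to port 352.30 + export clearance 247.57 + origin terminal 700.22 = 30251.09
Buyer's account: freight 3212.91 + destination terminal 584.33 + brokerage 480.29 + duty 6202.99 + delivery 589.89 = 11070.41

Seller's account: USD 30251.09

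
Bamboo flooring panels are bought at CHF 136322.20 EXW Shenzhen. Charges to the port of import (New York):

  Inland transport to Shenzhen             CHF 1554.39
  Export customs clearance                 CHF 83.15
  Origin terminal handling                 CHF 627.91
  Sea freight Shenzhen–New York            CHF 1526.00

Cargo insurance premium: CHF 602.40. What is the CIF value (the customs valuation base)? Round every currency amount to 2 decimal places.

CIF value: CHF 140716.05

CIF = EXW price + pre-shipment costs + freight + insurance
CIF = 136322.20 + 1554.39 + 83.15 + 627.91 + 1526.00 + 602.40 = 140716.05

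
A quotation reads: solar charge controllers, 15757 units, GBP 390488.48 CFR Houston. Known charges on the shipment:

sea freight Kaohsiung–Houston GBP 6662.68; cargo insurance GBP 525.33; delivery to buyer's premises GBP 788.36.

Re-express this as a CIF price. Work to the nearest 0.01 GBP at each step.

Not relevant to the conversion: freight — on the seller under both CFR and CIF; already in the CFR price and stays in the CIF price. delivery — on the buyer under both terms; not part of either seller's price.
From CFR to CIF, the seller additionally bears: insurance.
CIF price = 390488.48 + 525.33 = 391013.81

CIF price: GBP 391013.81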